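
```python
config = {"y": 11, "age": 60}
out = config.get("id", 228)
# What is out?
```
Trace:
  config={'y': 11, 'age': 60}
  config={'y': 11, 'age': 60}, out=228

Final answer: 228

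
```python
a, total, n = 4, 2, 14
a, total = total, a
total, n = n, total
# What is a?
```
Trace:
  a=4, total=2, n=14
  a=2, total=4, n=14
  a=2, total=14, n=4

Final answer: 2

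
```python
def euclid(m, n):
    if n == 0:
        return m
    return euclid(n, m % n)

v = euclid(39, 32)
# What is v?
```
Call trace:
euclid(m=39, n=32)
  euclid(m=32, n=7)
    euclid(m=7, n=4)
      euclid(m=4, n=3)
        euclid(m=3, n=1)
          euclid(m=1, n=0)
          -> return 1
        -> return 1
      -> return 1
    -> return 1
  -> return 1
-> return 1

Final answer: 1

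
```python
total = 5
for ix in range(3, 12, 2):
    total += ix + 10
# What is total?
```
Trace:
  total=5
  total=18, ix=3
  total=33, ix=5
  total=50, ix=7
  total=69, ix=9
  total=90, ix=11

Final answer: 90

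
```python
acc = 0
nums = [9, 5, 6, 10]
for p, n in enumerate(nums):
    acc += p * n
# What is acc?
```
Trace:
  acc=0
  acc=0, p=0, n=9
  acc=5, p=1, n=5
  acc=17, p=2, n=6
  acc=47, p=3, n=10

Final answer: 47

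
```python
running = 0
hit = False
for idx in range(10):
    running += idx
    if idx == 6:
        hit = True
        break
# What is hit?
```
Trace:
  running=0
  running=0, hit=False
  running=0, hit=False, idx=0
  running=1, hit=False, idx=1
  running=3, hit=False, idx=2
  running=6, hit=False, idx=3
  running=10, hit=False, idx=4
  running=15, hit=False, idx=5
  running=21, hit=True, idx=6

Final answer: True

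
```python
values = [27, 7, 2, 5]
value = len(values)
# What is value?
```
Trace:
  values=[27, 7, 2, 5]
  values=[27, 7, 2, 5], value=4

Final answer: 4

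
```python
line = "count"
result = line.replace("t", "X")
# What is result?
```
Trace:
  line='count'
  line='count', result='counX'

Final answer: 'counX'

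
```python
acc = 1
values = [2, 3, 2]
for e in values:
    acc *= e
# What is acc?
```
Trace:
  acc=1
  acc=2, e=2
  acc=6, e=3
  acc=12, e=2

Final answer: 12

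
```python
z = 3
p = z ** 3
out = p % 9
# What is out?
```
Trace:
  z=3
  z=3, p=27
  z=3, p=27, out=0

Final answer: 0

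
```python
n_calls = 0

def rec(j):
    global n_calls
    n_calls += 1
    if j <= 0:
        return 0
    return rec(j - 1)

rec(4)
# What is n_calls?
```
Call trace:
rec(j=4)
  rec(j=3)
    rec(j=2)
      rec(j=1)
        rec(j=0)
        -> return 0
      -> return 0
    -> return 0
  -> return 0
-> return 0

n_calls is incremented once per call. rec is entered once for each j = 4, 3, 2, 1, 0 (the j <= 0 call returns without recursing), i.e. 4 + 1 calls.
n_calls = 5

Final answer: 5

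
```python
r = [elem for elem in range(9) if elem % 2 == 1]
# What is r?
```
Trace:
  elem=0
  elem=1
  elem=2
  elem=3
  elem=4
  elem=5
  elem=6
  elem=7
  elem=8
  r=[1, 3, 5, 7]

Final answer: [1, 3, 5, 7]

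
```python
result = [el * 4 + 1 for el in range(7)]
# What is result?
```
Trace:
  el=0
  el=1
  el=2
  el=3
  el=4
  el=5
  el=6
  result=[1, 5, 9, 13, 17, 21, 25]

Final answer: [1, 5, 9, 13, 17, 21, 25]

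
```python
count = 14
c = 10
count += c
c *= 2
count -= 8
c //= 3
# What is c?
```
Trace:
  count=14
  count=14, c=10
  count=24, c=10
  count=24, c=20
  count=16, c=20
  count=16, c=6

Final answer: 6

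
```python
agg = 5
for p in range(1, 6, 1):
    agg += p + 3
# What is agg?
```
Trace:
  agg=5
  agg=9, p=1
  agg=14, p=2
  agg=20, p=3
  agg=27, p=4
  agg=35, p=5

Final answer: 35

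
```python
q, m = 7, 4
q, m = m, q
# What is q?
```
Trace:
  q=7, m=4
  q=4, m=7

Final answer: 4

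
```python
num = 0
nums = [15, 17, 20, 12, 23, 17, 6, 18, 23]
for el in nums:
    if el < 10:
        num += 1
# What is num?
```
Trace:
  num=0
  num=0, el=15
  num=0, el=17
  num=0, el=20
  num=0, el=12
  num=0, el=23
  num=0, el=17
  num=1, el=6
  num=1, el=18
  num=1, el=23

Final answer: 1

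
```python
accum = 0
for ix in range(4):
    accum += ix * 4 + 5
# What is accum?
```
Trace:
  accum=0
  accum=5, ix=0
  accum=14, ix=1
  accum=27, ix=2
  accum=44, ix=3

Final answer: 44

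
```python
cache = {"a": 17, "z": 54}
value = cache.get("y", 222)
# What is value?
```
Trace:
  cache={'a': 17, 'z': 54}
  cache={'a': 17, 'z': 54}, value=222

Final answer: 222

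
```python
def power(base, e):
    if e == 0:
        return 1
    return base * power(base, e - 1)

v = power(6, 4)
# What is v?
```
Call trace:
power(base=6, e=4)
  power(base=6, e=3)
    power(base=6, e=2)
      power(base=6, e=1)
        power(base=6, e=0)
        -> return 1
      -> return 6
    -> return 36
  -> return 216
-> return 1296

Final answer: 1296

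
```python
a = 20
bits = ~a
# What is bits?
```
Trace:
  a=20
  a=20, bits=-21

Final answer: -21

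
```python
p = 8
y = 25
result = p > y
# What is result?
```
Trace:
  p=8
  p=8, y=25
  p=8, y=25, result=False

Final answer: False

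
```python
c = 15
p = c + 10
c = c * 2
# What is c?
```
Trace:
  c=15
  c=15, p=25
  c=30, p=25

Final answer: 30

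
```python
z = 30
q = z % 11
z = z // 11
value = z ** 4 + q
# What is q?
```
Trace:
  z=30
  z=30, q=8
  z=2, q=8
  z=2, q=8, value=24

Final answer: 8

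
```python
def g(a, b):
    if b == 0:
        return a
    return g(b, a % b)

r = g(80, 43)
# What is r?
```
Call trace:
g(a=80, b=43)
  g(a=43, b=37)
    g(a=37, b=6)
      g(a=6, b=1)
        g(a=1, b=0)
        -> return 1
      -> return 1
    -> return 1
  -> return 1
-> return 1

Final answer: 1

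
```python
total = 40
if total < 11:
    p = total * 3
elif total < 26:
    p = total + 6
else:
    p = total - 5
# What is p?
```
Trace:
  total=40
  total=40, p=35

Final answer: 35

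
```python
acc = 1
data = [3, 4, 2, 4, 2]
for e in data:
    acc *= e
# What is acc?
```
Trace:
  acc=1
  acc=3, e=3
  acc=12, e=4
  acc=24, e=2
  acc=96, e=4
  acc=192, e=2

Final answer: 192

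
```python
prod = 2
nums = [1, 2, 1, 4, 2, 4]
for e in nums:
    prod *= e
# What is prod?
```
Trace:
  prod=2
  prod=2, e=1
  prod=4, e=2
  prod=4, e=1
  prod=16, e=4
  prod=32, e=2
  prod=128, e=4

Final answer: 128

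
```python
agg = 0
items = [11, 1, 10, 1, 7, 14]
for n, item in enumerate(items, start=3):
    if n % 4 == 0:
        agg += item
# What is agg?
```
Trace:
  agg=0
  agg=0, n=3, item=11
  agg=1, n=4, item=1
  agg=1, n=5, item=10
  agg=1, n=6, item=1
  agg=1, n=7, item=7
  agg=15, n=8, item=14

Final answer: 15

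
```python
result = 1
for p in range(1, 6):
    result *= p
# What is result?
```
Trace:
  result=1
  result=1, p=1
  result=2, p=2
  result=6, p=3
  result=24, p=4
  result=120, p=5

Final answer: 120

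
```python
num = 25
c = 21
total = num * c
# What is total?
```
Trace:
  num=25
  num=25, c=21
  num=25, c=21, total=525

Final answer: 525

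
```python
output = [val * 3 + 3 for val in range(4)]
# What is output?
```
Trace:
  val=0
  val=1
  val=2
  val=3
  output=[3, 6, 9, 12]

Final answer: [3, 6, 9, 12]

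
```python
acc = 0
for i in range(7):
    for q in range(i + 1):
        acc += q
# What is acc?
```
Trace:
  acc=0
  acc=0, i=0, q=0
  acc=0, i=1, q=0
  acc=1, i=1, q=1
  acc=1, i=2, q=0
  acc=2, i=2, q=1
  acc=4, i=2, q=2
  acc=4, i=3, q=0
  acc=5, i=3, q=1
  acc=7, i=3, q=2
  acc=10, i=3, q=3
  acc=10, i=4, q=0
  acc=11, i=4, q=1
  acc=13, i=4, q=2
  acc=16, i=4, q=3
  acc=20, i=4, q=4
  acc=20, i=5, q=0
  acc=21, i=5, q=1
  acc=23, i=5, q=2
  acc=26, i=5, q=3
  acc=30, i=5, q=4
  acc=35, i=5, q=5
  acc=35, i=6, q=0
  acc=36, i=6, q=1
  acc=38, i=6, q=2
  acc=41, i=6, q=3
  acc=45, i=6, q=4
  acc=50, i=6, q=5
  acc=56, i=6, q=6

Final answer: 56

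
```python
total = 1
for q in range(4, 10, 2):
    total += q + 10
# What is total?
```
Trace:
  total=1
  total=15, q=4
  total=31, q=6
  total=49, q=8

Final answer: 49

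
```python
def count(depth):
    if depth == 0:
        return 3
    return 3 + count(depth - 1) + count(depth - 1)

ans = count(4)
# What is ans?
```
Call trace (a repeated sub-call is expanded the first time; later identical calls just restate its return value):
count(depth=4)
  count(depth=3)
    count(depth=2)
      count(depth=1)
        count(depth=0)
        -> return 3
        count(depth=0)
        -> return 3
      -> return 9
      count(depth=1) -> return 9  (same call as traced above)
    -> return 21
    count(depth=2) -> return 21  (same call as traced above)
  -> return 45
  count(depth=3) -> return 45  (same call as traced above)
-> return 93

Final answer: 93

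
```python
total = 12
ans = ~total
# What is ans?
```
Trace:
  total=12
  total=12, ans=-13

Final answer: -13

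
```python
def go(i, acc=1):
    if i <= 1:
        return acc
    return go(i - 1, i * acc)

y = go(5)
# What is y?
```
Call trace:
go(i=5, acc=1)
  go(i=4, acc=5)
    go(i=3, acc=20)
      go(i=2, acc=60)
        go(i=1, acc=120)
        -> return 120
      -> return 120
    -> return 120
  -> return 120
-> return 120

Final answer: 120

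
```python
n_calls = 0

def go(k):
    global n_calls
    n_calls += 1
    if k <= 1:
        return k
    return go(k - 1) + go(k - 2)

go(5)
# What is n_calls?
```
Call trace (a repeated sub-call is expanded the first time; later identical calls just restate its return value):
go(k=5)
  go(k=4)
    go(k=3)
      go(k=2)
        go(k=1)
        -> return 1
        go(k=0)
        -> return 0
      -> return 1
      go(k=1)
      -> return 1
    -> return 2
    go(k=2) -> return 1  (same call as traced above)
  -> return 3
  go(k=3) -> return 2  (same call as traced above)
-> return 5

n_calls is incremented once per call, so count the calls in each subtree. Let C(k) = number of calls made by go(k).
C(0) = C(1) = 1 (base case, no recursion); C(k) = 1 + C(k - 1) + C(k - 2) otherwise.
C(2) = 1 + C(1) + C(0) = 1 + 1 + 1 = 3
C(3) = 1 + C(2) + C(1) = 1 + 3 + 1 = 5
C(4) = 1 + C(3) + C(2) = 1 + 5 + 3 = 9
C(5) = 1 + C(4) + C(3) = 1 + 9 + 5 = 15
n_calls = C(5) = 15

Final answer: 15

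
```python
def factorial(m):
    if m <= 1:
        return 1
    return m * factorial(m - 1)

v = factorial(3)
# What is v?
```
Call trace:
factorial(m=3)
  factorial(m=2)
    factorial(m=1)
    -> return 1
  -> return 2
-> return 6

Final answer: 6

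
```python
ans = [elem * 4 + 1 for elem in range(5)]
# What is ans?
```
Trace:
  elem=0
  elem=1
  elem=2
  elem=3
  elem=4
  ans=[1, 5, 9, 13, 17]

Final answer: [1, 5, 9, 13, 17]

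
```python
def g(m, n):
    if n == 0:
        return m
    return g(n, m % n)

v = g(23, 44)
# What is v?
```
Call trace:
g(m=23, n=44)
  g(m=44, n=23)
    g(m=23, n=21)
      g(m=21, n=2)
        g(m=2, n=1)
          g(m=1, n=0)
          -> return 1
        -> return 1
      -> return 1
    -> return 1
  -> return 1
-> return 1

Final answer: 1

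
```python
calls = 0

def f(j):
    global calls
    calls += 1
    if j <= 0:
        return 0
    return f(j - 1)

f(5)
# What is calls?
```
Call trace:
f(j=5)
  f(j=4)
    f(j=3)
      f(j=2)
        f(j=1)
          f(j=0)
          -> return 0
        -> return 0
      -> return 0
    -> return 0
  -> return 0
-> return 0

calls is incremented once per call. f is entered once for each j = 5, 4, 3, 2, 1, 0 (the j <= 0 call returns without recursing), i.e. 5 + 1 calls.
calls = 6

Final answer: 6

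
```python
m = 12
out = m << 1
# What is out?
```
Trace:
  m=12
  m=12, out=24

Final answer: 24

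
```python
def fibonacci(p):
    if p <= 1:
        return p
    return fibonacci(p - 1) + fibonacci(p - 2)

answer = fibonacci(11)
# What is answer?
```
Call trace (a repeated sub-call is expanded the first time; later identical calls just restate its return value):
fibonacci(p=11)
  fibonacci(p=10)
    fibonacci(p=9)
      fibonacci(p=8)
        fibonacci(p=7)
          fibonacci(p=6)
            fibonacci(p=5)
              fibonacci(p=4)
                fibonacci(p=3)
                  fibonacci(p=2)
                    fibonacci(p=1)
                    -> return 1
                    fibonacci(p=0)
                    -> return 0
                  -> return 1
                  fibonacci(p=1)
                  -> return 1
                -> return 2
                fibonacci(p=2) -> return 1  (same call as traced above)
              -> return 3
              fibonacci(p=3) -> return 2  (same call as traced above)
            -> return 5
            fibonacci(p=4) -> return 3  (same call as traced above)
          -> return 8
          fibonacci(p=5) -> return 5  (same call as traced above)
        -> return 13
        fibonacci(p=6) -> return 8  (same call as traced above)
      -> return 21
      fibonacci(p=7) -> return 13  (same call as traced above)
    -> return 34
    fibonacci(p=8) -> return 21  (same call as traced above)
  -> return 55
  fibonacci(p=9) -> return 34  (same call as traced above)
-> return 89

Final answer: 89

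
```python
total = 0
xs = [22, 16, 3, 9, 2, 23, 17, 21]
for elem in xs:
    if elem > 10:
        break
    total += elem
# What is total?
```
Trace:
  total=0
  total=0, elem=22

Final answer: 0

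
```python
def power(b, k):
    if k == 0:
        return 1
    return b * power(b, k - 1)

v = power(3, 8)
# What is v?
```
Call trace:
power(b=3, k=8)
  power(b=3, k=7)
    power(b=3, k=6)
      power(b=3, k=5)
        power(b=3, k=4)
          power(b=3, k=3)
            power(b=3, k=2)
              power(b=3, k=1)
                power(b=3, k=0)
                -> return 1
              -> return 3
            -> return 9
          -> return 27
        -> return 81
      -> return 243
    -> return 729
  -> return 2187
-> return 6561

Final answer: 6561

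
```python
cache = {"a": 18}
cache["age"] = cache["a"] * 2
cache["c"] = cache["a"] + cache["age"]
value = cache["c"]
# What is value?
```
Trace:
  cache={'a': 18}
  cache={'a': 18, 'age': 36}
  cache={'a': 18, 'age': 36, 'c': 54}
  cache={'a': 18, 'age': 36, 'c': 54}, value=54

Final answer: 54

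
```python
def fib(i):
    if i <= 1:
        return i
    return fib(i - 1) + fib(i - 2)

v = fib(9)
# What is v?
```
Call trace (a repeated sub-call is expanded the first time; later identical calls just restate its return value):
fib(i=9)
  fib(i=8)
    fib(i=7)
      fib(i=6)
        fib(i=5)
          fib(i=4)
            fib(i=3)
              fib(i=2)
                fib(i=1)
                -> return 1
                fib(i=0)
                -> return 0
              -> return 1
              fib(i=1)
              -> return 1
            -> return 2
            fib(i=2) -> return 1  (same call as traced above)
          -> return 3
          fib(i=3) -> return 2  (same call as traced above)
        -> return 5
        fib(i=4) -> return 3  (same call as traced above)
      -> return 8
      fib(i=5) -> return 5  (same call as traced above)
    -> return 13
    fib(i=6) -> return 8  (same call as traced above)
  -> return 21
  fib(i=7) -> return 13  (same call as traced above)
-> return 34

Final answer: 34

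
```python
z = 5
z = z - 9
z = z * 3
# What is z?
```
Trace:
  z=5
  z=-4
  z=-12

Final answer: -12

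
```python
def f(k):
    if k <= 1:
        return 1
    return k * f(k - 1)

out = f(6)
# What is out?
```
Call trace:
f(k=6)
  f(k=5)
    f(k=4)
      f(k=3)
        f(k=2)
          f(k=1)
          -> return 1
        -> return 2
      -> return 6
    -> return 24
  -> return 120
-> return 720

Final answer: 720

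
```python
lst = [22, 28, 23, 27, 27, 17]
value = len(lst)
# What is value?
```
Trace:
  lst=[22, 28, 23, 27, 27, 17]
  lst=[22, 28, 23, 27, 27, 17], value=6

Final answer: 6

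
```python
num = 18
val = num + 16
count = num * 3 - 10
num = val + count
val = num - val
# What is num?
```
Trace:
  num=18
  num=18, val=34
  num=18, val=34, count=44
  num=78, val=34, count=44
  num=78, val=44, count=44

Final answer: 78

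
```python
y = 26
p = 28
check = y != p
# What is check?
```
Trace:
  y=26
  y=26, p=28
  y=26, p=28, check=True

Final answer: True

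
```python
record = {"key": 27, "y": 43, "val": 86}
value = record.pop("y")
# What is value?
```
Trace:
  record={'key': 27, 'y': 43, 'val': 86}
  record={'key': 27, 'val': 86}, value=43

Final answer: 43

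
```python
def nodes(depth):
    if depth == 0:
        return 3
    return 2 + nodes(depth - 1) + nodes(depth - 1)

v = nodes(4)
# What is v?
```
Call trace (a repeated sub-call is expanded the first time; later identical calls just restate its return value):
nodes(depth=4)
  nodes(depth=3)
    nodes(depth=2)
      nodes(depth=1)
        nodes(depth=0)
        -> return 3
        nodes(depth=0)
        -> return 3
      -> return 8
      nodes(depth=1) -> return 8  (same call as traced above)
    -> return 18
    nodes(depth=2) -> return 18  (same call as traced above)
  -> return 38
  nodes(depth=3) -> return 38  (same call as traced above)
-> return 78

Final answer: 78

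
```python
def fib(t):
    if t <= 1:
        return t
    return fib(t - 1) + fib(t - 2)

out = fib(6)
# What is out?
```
Call trace (a repeated sub-call is expanded the first time; later identical calls just restate its return value):
fib(t=6)
  fib(t=5)
    fib(t=4)
      fib(t=3)
        fib(t=2)
          fib(t=1)
          -> return 1
          fib(t=0)
          -> return 0
        -> return 1
        fib(t=1)
        -> return 1
      -> return 2
      fib(t=2) -> return 1  (same call as traced above)
    -> return 3
    fib(t=3) -> return 2  (same call as traced above)
  -> return 5
  fib(t=4) -> return 3  (same call as traced above)
-> return 8

Final answer: 8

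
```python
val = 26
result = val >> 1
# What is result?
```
Trace:
  val=26
  val=26, result=13

Final answer: 13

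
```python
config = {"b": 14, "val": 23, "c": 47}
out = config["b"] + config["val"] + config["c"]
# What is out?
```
Trace:
  config={'b': 14, 'val': 23, 'c': 47}
  config={'b': 14, 'val': 23, 'c': 47}, out=84

Final answer: 84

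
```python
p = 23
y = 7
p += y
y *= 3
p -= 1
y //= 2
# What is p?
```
Trace:
  p=23
  p=23, y=7
  p=30, y=7
  p=30, y=21
  p=29, y=21
  p=29, y=10

Final answer: 29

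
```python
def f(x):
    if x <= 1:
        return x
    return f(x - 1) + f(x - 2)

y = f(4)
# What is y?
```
Call trace (a repeated sub-call is expanded the first time; later identical calls just restate its return value):
f(x=4)
  f(x=3)
    f(x=2)
      f(x=1)
      -> return 1
      f(x=0)
      -> return 0
    -> return 1
    f(x=1)
    -> return 1
  -> return 2
  f(x=2) -> return 1  (same call as traced above)
-> return 3

Final answer: 3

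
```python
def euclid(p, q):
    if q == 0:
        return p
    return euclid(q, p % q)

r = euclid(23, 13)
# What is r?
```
Call trace:
euclid(p=23, q=13)
  euclid(p=13, q=10)
    euclid(p=10, q=3)
      euclid(p=3, q=1)
        euclid(p=1, q=0)
        -> return 1
      -> return 1
    -> return 1
  -> return 1
-> return 1

Final answer: 1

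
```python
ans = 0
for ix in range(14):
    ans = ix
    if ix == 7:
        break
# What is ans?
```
Trace:
  ans=0
  ans=0, ix=0
  ans=1, ix=1
  ans=2, ix=2
  ans=3, ix=3
  ans=4, ix=4
  ans=5, ix=5
  ans=6, ix=6
  ans=7, ix=7

Final answer: 7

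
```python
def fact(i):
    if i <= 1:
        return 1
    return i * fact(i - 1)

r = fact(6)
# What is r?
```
Call trace:
fact(i=6)
  fact(i=5)
    fact(i=4)
      fact(i=3)
        fact(i=2)
          fact(i=1)
          -> return 1
        -> return 2
      -> return 6
    -> return 24
  -> return 120
-> return 720

Final answer: 720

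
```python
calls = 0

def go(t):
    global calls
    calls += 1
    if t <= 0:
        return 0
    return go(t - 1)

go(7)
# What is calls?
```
Call trace:
go(t=7)
  go(t=6)
    go(t=5)
      go(t=4)
        go(t=3)
          go(t=2)
            go(t=1)
              go(t=0)
              -> return 0
            -> return 0
          -> return 0
        -> return 0
      -> return 0
    -> return 0
  -> return 0
-> return 0

calls is incremented once per call. go is entered once for each t = 7, 6, 5, 4, 3, 2, 1, 0 (the t <= 0 call returns without recursing), i.e. 7 + 1 calls.
calls = 8

Final answer: 8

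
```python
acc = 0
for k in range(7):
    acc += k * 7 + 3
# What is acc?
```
Trace:
  acc=0
  acc=3, k=0
  acc=13, k=1
  acc=30, k=2
  acc=54, k=3
  acc=85, k=4
  acc=123, k=5
  acc=168, k=6

Final answer: 168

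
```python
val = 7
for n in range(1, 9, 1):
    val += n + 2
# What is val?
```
Trace:
  val=7
  val=10, n=1
  val=14, n=2
  val=19, n=3
  val=25, n=4
  val=32, n=5
  val=40, n=6
  val=49, n=7
  val=59, n=8

Final answer: 59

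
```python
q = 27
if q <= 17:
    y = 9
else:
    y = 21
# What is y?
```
Trace:
  q=27
  q=27, y=21

Final answer: 21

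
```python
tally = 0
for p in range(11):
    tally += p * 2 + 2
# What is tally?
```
Trace:
  tally=0
  tally=2, p=0
  tally=6, p=1
  tally=12, p=2
  tally=20, p=3
  tally=30, p=4
  tally=42, p=5
  tally=56, p=6
  tally=72, p=7
  tally=90, p=8
  tally=110, p=9
  tally=132, p=10

Final answer: 132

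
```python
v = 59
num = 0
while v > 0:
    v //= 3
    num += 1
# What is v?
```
Trace:
  v=59
  v=59, num=0
  v=19, num=1
  v=6, num=2
  v=2, num=3
  v=0, num=4

Final answer: 0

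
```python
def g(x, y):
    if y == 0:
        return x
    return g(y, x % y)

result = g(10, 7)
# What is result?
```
Call trace:
g(x=10, y=7)
  g(x=7, y=3)
    g(x=3, y=1)
      g(x=1, y=0)
      -> return 1
    -> return 1
  -> return 1
-> return 1

Final answer: 1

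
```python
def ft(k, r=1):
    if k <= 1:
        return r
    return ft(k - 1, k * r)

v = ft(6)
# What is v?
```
Call trace:
ft(k=6, r=1)
  ft(k=5, r=6)
    ft(k=4, r=30)
      ft(k=3, r=120)
        ft(k=2, r=360)
          ft(k=1, r=720)
          -> return 720
        -> return 720
      -> return 720
    -> return 720
  -> return 720
-> return 720

Final answer: 720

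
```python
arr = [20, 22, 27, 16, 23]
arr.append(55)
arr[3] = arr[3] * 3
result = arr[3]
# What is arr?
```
Trace:
  arr=[20, 22, 27, 16, 23]
  arr=[20, 22, 27, 16, 23, 55]
  arr=[20, 22, 27, 48, 23, 55]
  arr=[20, 22, 27, 48, 23, 55], result=48

Final answer: [20, 22, 27, 48, 23, 55]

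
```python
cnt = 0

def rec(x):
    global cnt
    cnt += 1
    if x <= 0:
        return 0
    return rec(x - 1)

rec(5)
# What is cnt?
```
Call trace:
rec(x=5)
  rec(x=4)
    rec(x=3)
      rec(x=2)
        rec(x=1)
          rec(x=0)
          -> return 0
        -> return 0
      -> return 0
    -> return 0
  -> return 0
-> return 0

cnt is incremented once per call. rec is entered once for each x = 5, 4, 3, 2, 1, 0 (the x <= 0 call returns without recursing), i.e. 5 + 1 calls.
cnt = 6

Final answer: 6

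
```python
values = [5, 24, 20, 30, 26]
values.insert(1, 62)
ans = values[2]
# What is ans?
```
Trace:
  values=[5, 24, 20, 30, 26]
  values=[5, 62, 24, 20, 30, 26]
  values=[5, 62, 24, 20, 30, 26], ans=24

Final answer: 24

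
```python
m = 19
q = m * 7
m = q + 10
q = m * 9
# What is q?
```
Trace:
  m=19
  m=19, q=133
  m=143, q=133
  m=143, q=1287

Final answer: 1287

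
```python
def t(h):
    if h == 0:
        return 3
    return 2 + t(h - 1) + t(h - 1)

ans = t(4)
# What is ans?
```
Call trace (a repeated sub-call is expanded the first time; later identical calls just restate its return value):
t(h=4)
  t(h=3)
    t(h=2)
      t(h=1)
        t(h=0)
        -> return 3
        t(h=0)
        -> return 3
      -> return 8
      t(h=1) -> return 8  (same call as traced above)
    -> return 18
    t(h=2) -> return 18  (same call as traced above)
  -> return 38
  t(h=3) -> return 38  (same call as traced above)
-> return 78

Final answer: 78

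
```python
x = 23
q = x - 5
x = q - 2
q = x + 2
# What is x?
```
Trace:
  x=23
  x=23, q=18
  x=16, q=18
  x=16, q=18

Final answer: 16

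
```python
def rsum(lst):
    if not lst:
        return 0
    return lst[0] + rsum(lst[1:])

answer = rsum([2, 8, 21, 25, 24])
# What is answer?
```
Call trace:
rsum(lst=[2, 8, 21, 25, 24])
  rsum(lst=[8, 21, 25, 24])
    rsum(lst=[21, 25, 24])
      rsum(lst=[25, 24])
        rsum(lst=[24])
          rsum(lst=[])
          -> return 0
        -> return 24
      -> return 49
    -> return 70
  -> return 78
-> return 80

Final answer: 80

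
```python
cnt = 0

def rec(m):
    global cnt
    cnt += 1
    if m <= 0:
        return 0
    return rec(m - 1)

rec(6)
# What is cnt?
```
Call trace:
rec(m=6)
  rec(m=5)
    rec(m=4)
      rec(m=3)
        rec(m=2)
          rec(m=1)
            rec(m=0)
            -> return 0
          -> return 0
        -> return 0
      -> return 0
    -> return 0
  -> return 0
-> return 0

cnt is incremented once per call. rec is entered once for each m = 6, 5, 4, 3, 2, 1, 0 (the m <= 0 call returns without recursing), i.e. 6 + 1 calls.
cnt = 7

Final answer: 7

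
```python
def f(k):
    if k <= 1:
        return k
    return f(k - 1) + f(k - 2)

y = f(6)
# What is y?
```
Call trace (a repeated sub-call is expanded the first time; later identical calls just restate its return value):
f(k=6)
  f(k=5)
    f(k=4)
      f(k=3)
        f(k=2)
          f(k=1)
          -> return 1
          f(k=0)
          -> return 0
        -> return 1
        f(k=1)
        -> return 1
      -> return 2
      f(k=2) -> return 1  (same call as traced above)
    -> return 3
    f(k=3) -> return 2  (same call as traced above)
  -> return 5
  f(k=4) -> return 3  (same call as traced above)
-> return 8

Final answer: 8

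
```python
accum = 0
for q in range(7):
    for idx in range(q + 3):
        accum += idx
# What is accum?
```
Trace:
  accum=0
  accum=0, q=0, idx=0
  accum=1, q=0, idx=1
  accum=3, q=0, idx=2
  accum=3, q=1, idx=0
  accum=4, q=1, idx=1
  accum=6, q=1, idx=2
  accum=9, q=1, idx=3
  accum=9, q=2, idx=0
  accum=10, q=2, idx=1
  accum=12, q=2, idx=2
  accum=15, q=2, idx=3
  accum=19, q=2, idx=4
  accum=19, q=3, idx=0
  accum=20, q=3, idx=1
  accum=22, q=3, idx=2
  accum=25, q=3, idx=3
  accum=29, q=3, idx=4
  accum=34, q=3, idx=5
  accum=34, q=4, idx=0
  accum=35, q=4, idx=1
  accum=37, q=4, idx=2
  accum=40, q=4, idx=3
  accum=44, q=4, idx=4
  accum=49, q=4, idx=5
  accum=55, q=4, idx=6
  accum=55, q=5, idx=0
  accum=56, q=5, idx=1
  accum=58, q=5, idx=2
  accum=61, q=5, idx=3
  accum=65, q=5, idx=4
  accum=70, q=5, idx=5
  accum=76, q=5, idx=6
  accum=83, q=5, idx=7
  accum=83, q=6, idx=0
  accum=84, q=6, idx=1
  accum=86, q=6, idx=2
  accum=89, q=6, idx=3
  accum=93, q=6, idx=4
  accum=98, q=6, idx=5
  accum=104, q=6, idx=6
  accum=111, q=6, idx=7
  accum=119, q=6, idx=8

Final answer: 119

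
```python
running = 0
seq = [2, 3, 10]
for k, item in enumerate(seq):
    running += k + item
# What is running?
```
Trace:
  running=0
  running=2, k=0, item=2
  running=6, k=1, item=3
  running=18, k=2, item=10

Final answer: 18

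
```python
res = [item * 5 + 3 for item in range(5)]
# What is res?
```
Trace:
  item=0
  item=1
  item=2
  item=3
  item=4
  res=[3, 8, 13, 18, 23]

Final answer: [3, 8, 13, 18, 23]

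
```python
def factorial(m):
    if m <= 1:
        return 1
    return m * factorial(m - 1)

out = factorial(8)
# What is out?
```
Call trace:
factorial(m=8)
  factorial(m=7)
    factorial(m=6)
      factorial(m=5)
        factorial(m=4)
          factorial(m=3)
            factorial(m=2)
              factorial(m=1)
              -> return 1
            -> return 2
          -> return 6
        -> return 24
      -> return 120
    -> return 720
  -> return 5040
-> return 40320

Final answer: 40320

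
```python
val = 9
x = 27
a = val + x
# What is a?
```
Trace:
  val=9
  val=9, x=27
  val=9, x=27, a=36

Final answer: 36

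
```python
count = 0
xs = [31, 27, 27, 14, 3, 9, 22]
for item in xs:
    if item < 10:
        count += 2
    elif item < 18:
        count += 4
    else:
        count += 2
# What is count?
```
Trace:
  count=0
  count=2, item=31
  count=4, item=27
  count=6, item=27
  count=10, item=14
  count=12, item=3
  count=14, item=9
  count=16, item=22

Final answer: 16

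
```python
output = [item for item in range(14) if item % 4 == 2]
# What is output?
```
Trace:
  item=0
  item=1
  item=2
  item=3
  item=4
  item=5
  item=6
  item=7
  item=8
  item=9
  item=10
  item=11
  item=12
  item=13
  output=[2, 6, 10]

Final answer: [2, 6, 10]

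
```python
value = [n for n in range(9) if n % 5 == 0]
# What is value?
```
Trace:
  n=0
  n=1
  n=2
  n=3
  n=4
  n=5
  n=6
  n=7
  n=8
  value=[0, 5]

Final answer: [0, 5]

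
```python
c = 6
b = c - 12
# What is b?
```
Trace:
  c=6
  c=6, b=-6

Final answer: -6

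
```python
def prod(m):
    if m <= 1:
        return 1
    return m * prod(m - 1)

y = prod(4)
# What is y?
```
Call trace:
prod(m=4)
  prod(m=3)
    prod(m=2)
      prod(m=1)
      -> return 1
    -> return 2
  -> return 6
-> return 24

Final answer: 24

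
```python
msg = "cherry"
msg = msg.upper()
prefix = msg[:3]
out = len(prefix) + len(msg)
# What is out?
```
Trace:
  msg='cherry'
  msg='CHERRY'
  msg='CHERRY', prefix='CHE'
  msg='CHERRY', prefix='CHE', out=9

Final answer: 9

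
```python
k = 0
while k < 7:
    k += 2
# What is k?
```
Trace:
  k=0
  k=2
  k=4
  k=6
  k=8

Final answer: 8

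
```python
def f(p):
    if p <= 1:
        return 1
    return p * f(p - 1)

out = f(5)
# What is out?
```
Call trace:
f(p=5)
  f(p=4)
    f(p=3)
      f(p=2)
        f(p=1)
        -> return 1
      -> return 2
    -> return 6
  -> return 24
-> return 120

Final answer: 120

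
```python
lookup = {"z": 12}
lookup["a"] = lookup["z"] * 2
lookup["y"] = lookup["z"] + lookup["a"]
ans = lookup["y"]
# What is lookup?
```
Trace:
  lookup={'z': 12}
  lookup={'z': 12, 'a': 24}
  lookup={'z': 12, 'a': 24, 'y': 36}
  lookup={'z': 12, 'a': 24, 'y': 36}, ans=36

Final answer: {'z': 12, 'a': 24, 'y': 36}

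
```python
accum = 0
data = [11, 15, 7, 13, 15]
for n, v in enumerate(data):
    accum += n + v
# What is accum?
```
Trace:
  accum=0
  accum=11, n=0, v=11
  accum=27, n=1, v=15
  accum=36, n=2, v=7
  accum=52, n=3, v=13
  accum=71, n=4, v=15

Final answer: 71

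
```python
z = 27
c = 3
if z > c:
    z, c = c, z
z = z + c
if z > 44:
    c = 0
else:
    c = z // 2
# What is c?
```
Trace:
  z=27
  z=27, c=3
  z=3, c=27
  z=30, c=27
  z=30, c=15

Final answer: 15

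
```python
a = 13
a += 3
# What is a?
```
Trace:
  a=13
  a=16

Final answer: 16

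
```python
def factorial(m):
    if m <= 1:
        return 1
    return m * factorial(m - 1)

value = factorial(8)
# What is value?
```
Call trace:
factorial(m=8)
  factorial(m=7)
    factorial(m=6)
      factorial(m=5)
        factorial(m=4)
          factorial(m=3)
            factorial(m=2)
              factorial(m=1)
              -> return 1
            -> return 2
          -> return 6
        -> return 24
      -> return 120
    -> return 720
  -> return 5040
-> return 40320

Final answer: 40320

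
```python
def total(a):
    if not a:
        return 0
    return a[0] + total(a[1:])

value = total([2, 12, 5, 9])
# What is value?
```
Call trace:
total(a=[2, 12, 5, 9])
  total(a=[12, 5, 9])
    total(a=[5, 9])
      total(a=[9])
        total(a=[])
        -> return 0
      -> return 9
    -> return 14
  -> return 26
-> return 28

Final answer: 28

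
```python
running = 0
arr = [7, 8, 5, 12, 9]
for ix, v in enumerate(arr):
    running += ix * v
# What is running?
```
Trace:
  running=0
  running=0, ix=0, v=7
  running=8, ix=1, v=8
  running=18, ix=2, v=5
  running=54, ix=3, v=12
  running=90, ix=4, v=9

Final answer: 90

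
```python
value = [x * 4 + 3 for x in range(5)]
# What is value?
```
Trace:
  x=0
  x=1
  x=2
  x=3
  x=4
  value=[3, 7, 11, 15, 19]

Final answer: [3, 7, 11, 15, 19]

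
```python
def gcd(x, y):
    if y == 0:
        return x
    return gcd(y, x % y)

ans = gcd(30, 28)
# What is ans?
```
Call trace:
gcd(x=30, y=28)
  gcd(x=28, y=2)
    gcd(x=2, y=0)
    -> return 2
  -> return 2
-> return 2

Final answer: 2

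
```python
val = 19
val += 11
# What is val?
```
Trace:
  val=19
  val=30

Final answer: 30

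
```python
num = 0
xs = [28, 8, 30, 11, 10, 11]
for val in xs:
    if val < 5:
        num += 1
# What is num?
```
Trace:
  num=0
  num=0, val=28
  num=0, val=8
  num=0, val=30
  num=0, val=11
  num=0, val=10
  num=0, val=11

Final answer: 0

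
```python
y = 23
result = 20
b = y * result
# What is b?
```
Trace:
  y=23
  y=23, result=20
  y=23, result=20, b=460

Final answer: 460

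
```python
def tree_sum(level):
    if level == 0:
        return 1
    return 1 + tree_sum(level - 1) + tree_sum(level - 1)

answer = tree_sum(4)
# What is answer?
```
Call trace (a repeated sub-call is expanded the first time; later identical calls just restate its return value):
tree_sum(level=4)
  tree_sum(level=3)
    tree_sum(level=2)
      tree_sum(level=1)
        tree_sum(level=0)
        -> return 1
        tree_sum(level=0)
        -> return 1
      -> return 3
      tree_sum(level=1) -> return 3  (same call as traced above)
    -> return 7
    tree_sum(level=2) -> return 7  (same call as traced above)
  -> return 15
  tree_sum(level=3) -> return 15  (same call as traced above)
-> return 31

Final answer: 31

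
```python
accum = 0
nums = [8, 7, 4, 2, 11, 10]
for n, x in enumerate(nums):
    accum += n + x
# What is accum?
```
Trace:
  accum=0
  accum=8, n=0, x=8
  accum=16, n=1, x=7
  accum=22, n=2, x=4
  accum=27, n=3, x=2
  accum=42, n=4, x=11
  accum=57, n=5, x=10

Final answer: 57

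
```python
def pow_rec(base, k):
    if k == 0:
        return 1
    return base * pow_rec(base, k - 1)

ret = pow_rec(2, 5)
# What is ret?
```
Call trace:
pow_rec(base=2, k=5)
  pow_rec(base=2, k=4)
    pow_rec(base=2, k=3)
      pow_rec(base=2, k=2)
        pow_rec(base=2, k=1)
          pow_rec(base=2, k=0)
          -> return 1
        -> return 2
      -> return 4
    -> return 8
  -> return 16
-> return 32

Final answer: 32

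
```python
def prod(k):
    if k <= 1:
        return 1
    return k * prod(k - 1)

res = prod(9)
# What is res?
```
Call trace:
prod(k=9)
  prod(k=8)
    prod(k=7)
      prod(k=6)
        prod(k=5)
          prod(k=4)
            prod(k=3)
              prod(k=2)
                prod(k=1)
                -> return 1
              -> return 2
            -> return 6
          -> return 24
        -> return 120
      -> return 720
    -> return 5040
  -> return 40320
-> return 362880

Final answer: 362880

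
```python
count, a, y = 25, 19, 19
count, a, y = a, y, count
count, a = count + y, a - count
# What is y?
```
Trace:
  count=25, a=19, y=19
  count=19, a=19, y=25
  count=44, a=0, y=25

Final answer: 25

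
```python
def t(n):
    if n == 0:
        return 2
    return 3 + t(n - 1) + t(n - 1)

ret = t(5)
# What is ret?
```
Call trace (a repeated sub-call is expanded the first time; later identical calls just restate its return value):
t(n=5)
  t(n=4)
    t(n=3)
      t(n=2)
        t(n=1)
          t(n=0)
          -> return 2
          t(n=0)
          -> return 2
        -> return 7
        t(n=1) -> return 7  (same call as traced above)
      -> return 17
      t(n=2) -> return 17  (same call as traced above)
    -> return 37
    t(n=3) -> return 37  (same call as traced above)
  -> return 77
  t(n=4) -> return 77  (same call as traced above)
-> return 157

Final answer: 157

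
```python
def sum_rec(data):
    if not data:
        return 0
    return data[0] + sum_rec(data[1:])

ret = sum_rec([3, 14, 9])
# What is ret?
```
Call trace:
sum_rec(data=[3, 14, 9])
  sum_rec(data=[14, 9])
    sum_rec(data=[9])
      sum_rec(data=[])
      -> return 0
    -> return 9
  -> return 23
-> return 26

Final answer: 26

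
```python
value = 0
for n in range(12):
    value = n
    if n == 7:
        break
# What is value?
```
Trace:
  value=0
  value=0, n=0
  value=1, n=1
  value=2, n=2
  value=3, n=3
  value=4, n=4
  value=5, n=5
  value=6, n=6
  value=7, n=7

Final answer: 7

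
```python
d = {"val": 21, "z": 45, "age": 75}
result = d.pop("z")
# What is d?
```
Trace:
  d={'val': 21, 'z': 45, 'age': 75}
  d={'val': 21, 'age': 75}, result=45

Final answer: {'val': 21, 'age': 75}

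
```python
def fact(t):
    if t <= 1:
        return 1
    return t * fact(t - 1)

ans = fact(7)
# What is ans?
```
Call trace:
fact(t=7)
  fact(t=6)
    fact(t=5)
      fact(t=4)
        fact(t=3)
          fact(t=2)
            fact(t=1)
            -> return 1
          -> return 2
        -> return 6
      -> return 24
    -> return 120
  -> return 720
-> return 5040

Final answer: 5040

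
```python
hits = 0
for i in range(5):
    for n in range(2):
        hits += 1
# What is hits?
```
Trace:
  hits=0
  hits=1, i=0, n=0
  hits=2, i=0, n=1
  hits=3, i=1, n=0
  hits=4, i=1, n=1
  hits=5, i=2, n=0
  hits=6, i=2, n=1
  hits=7, i=3, n=0
  hits=8, i=3, n=1
  hits=9, i=4, n=0
  hits=10, i=4, n=1

Final answer: 10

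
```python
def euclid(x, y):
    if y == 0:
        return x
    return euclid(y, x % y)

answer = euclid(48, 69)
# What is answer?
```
Call trace:
euclid(x=48, y=69)
  euclid(x=69, y=48)
    euclid(x=48, y=21)
      euclid(x=21, y=6)
        euclid(x=6, y=3)
          euclid(x=3, y=0)
          -> return 3
        -> return 3
      -> return 3
    -> return 3
  -> return 3
-> return 3

Final answer: 3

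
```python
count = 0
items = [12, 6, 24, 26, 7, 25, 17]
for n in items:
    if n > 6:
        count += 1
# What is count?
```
Trace:
  count=0
  count=1, n=12
  count=1, n=6
  count=2, n=24
  count=3, n=26
  count=4, n=7
  count=5, n=25
  count=6, n=17

Final answer: 6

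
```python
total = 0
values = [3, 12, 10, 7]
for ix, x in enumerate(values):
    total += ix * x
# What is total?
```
Trace:
  total=0
  total=0, ix=0, x=3
  total=12, ix=1, x=12
  total=32, ix=2, x=10
  total=53, ix=3, x=7

Final answer: 53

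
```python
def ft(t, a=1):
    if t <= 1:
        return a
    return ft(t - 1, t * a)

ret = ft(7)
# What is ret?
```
Call trace:
ft(t=7, a=1)
  ft(t=6, a=7)
    ft(t=5, a=42)
      ft(t=4, a=210)
        ft(t=3, a=840)
          ft(t=2, a=2520)
            ft(t=1, a=5040)
            -> return 5040
          -> return 5040
        -> return 5040
      -> return 5040
    -> return 5040
  -> return 5040
-> return 5040

Final answer: 5040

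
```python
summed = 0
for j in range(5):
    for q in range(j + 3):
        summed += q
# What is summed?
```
Trace:
  summed=0
  summed=0, j=0, q=0
  summed=1, j=0, q=1
  summed=3, j=0, q=2
  summed=3, j=1, q=0
  summed=4, j=1, q=1
  summed=6, j=1, q=2
  summed=9, j=1, q=3
  summed=9, j=2, q=0
  summed=10, j=2, q=1
  summed=12, j=2, q=2
  summed=15, j=2, q=3
  summed=19, j=2, q=4
  summed=19, j=3, q=0
  summed=20, j=3, q=1
  summed=22, j=3, q=2
  summed=25, j=3, q=3
  summed=29, j=3, q=4
  summed=34, j=3, q=5
  summed=34, j=4, q=0
  summed=35, j=4, q=1
  summed=37, j=4, q=2
  summed=40, j=4, q=3
  summed=44, j=4, q=4
  summed=49, j=4, q=5
  summed=55, j=4, q=6

Final answer: 55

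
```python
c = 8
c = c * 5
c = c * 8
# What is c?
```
Trace:
  c=8
  c=40
  c=320

Final answer: 320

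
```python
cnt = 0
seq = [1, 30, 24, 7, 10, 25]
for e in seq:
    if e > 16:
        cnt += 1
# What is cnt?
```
Trace:
  cnt=0
  cnt=0, e=1
  cnt=1, e=30
  cnt=2, e=24
  cnt=2, e=7
  cnt=2, e=10
  cnt=3, e=25

Final answer: 3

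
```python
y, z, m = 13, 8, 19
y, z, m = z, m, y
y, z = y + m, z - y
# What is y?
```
Trace:
  y=13, z=8, m=19
  y=8, z=19, m=13
  y=21, z=11, m=13

Final answer: 21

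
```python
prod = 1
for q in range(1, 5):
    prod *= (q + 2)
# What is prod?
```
Trace:
  prod=1
  prod=3, q=1
  prod=12, q=2
  prod=60, q=3
  prod=360, q=4

Final answer: 360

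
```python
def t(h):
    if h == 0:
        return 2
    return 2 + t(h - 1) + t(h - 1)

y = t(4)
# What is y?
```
Call trace (a repeated sub-call is expanded the first time; later identical calls just restate its return value):
t(h=4)
  t(h=3)
    t(h=2)
      t(h=1)
        t(h=0)
        -> return 2
        t(h=0)
        -> return 2
      -> return 6
      t(h=1) -> return 6  (same call as traced above)
    -> return 14
    t(h=2) -> return 14  (same call as traced above)
  -> return 30
  t(h=3) -> return 30  (same call as traced above)
-> return 62

Final answer: 62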